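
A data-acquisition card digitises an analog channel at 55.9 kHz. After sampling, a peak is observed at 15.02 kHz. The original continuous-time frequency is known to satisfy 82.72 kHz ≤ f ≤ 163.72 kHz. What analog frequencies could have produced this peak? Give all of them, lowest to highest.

Frequencies that alias to 15.02 kHz are k·fs ± 15.02 kHz for integer k ≥ 0.
k=0: 15.02 kHz.
k=1: 40.88 kHz, 70.92 kHz.
k=2: 96.78 kHz, 126.82 kHz.
k=3: 152.68 kHz, 182.72 kHz.
k=4: 208.58 kHz, 238.62 kHz.
Within [82.72 kHz, 163.72 kHz]: 96.78 kHz, 126.82 kHz, 152.68 kHz.

96.78 kHz, 126.82 kHz, 152.68 kHz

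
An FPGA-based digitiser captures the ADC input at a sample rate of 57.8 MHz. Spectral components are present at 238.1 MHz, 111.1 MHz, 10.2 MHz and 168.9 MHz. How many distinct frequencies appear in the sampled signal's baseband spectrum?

fs/2 = 28.9 MHz.
238.1 MHz mod fs = 6.9 MHz.
6.9 MHz ≤ fs/2 = 28.9 MHz, appears at 6.9 MHz.
111.1 MHz mod fs = 53.3 MHz.
53.3 MHz > fs/2 = 28.9 MHz, folds to fs − 53.3 MHz = 4.5 MHz.
10.2 MHz ≤ fs/2 = 28.9 MHz, passes unchanged.
168.9 MHz mod fs = 53.3 MHz.
53.3 MHz > fs/2 = 28.9 MHz, folds to fs − 53.3 MHz = 4.5 MHz.
Distinct values: {4.5 MHz, 6.9 MHz, 10.2 MHz} → 3.

3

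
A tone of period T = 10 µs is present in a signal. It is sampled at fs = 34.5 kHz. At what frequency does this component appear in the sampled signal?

3.5 kHz

T = 10 µs → f = 1/T = 100 kHz.
100 kHz mod fs = 31 kHz.
31 kHz > fs/2 = 17.25 kHz, folds to fs − 31 kHz = 3.5 kHz.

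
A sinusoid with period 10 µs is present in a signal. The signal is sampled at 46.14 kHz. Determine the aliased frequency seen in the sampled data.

T = 10 µs → f = 1/T = 100 kHz.
100 kHz mod fs = 7.72 kHz.
7.72 kHz ≤ fs/2 = 23.07 kHz, appears at 7.72 kHz.

7.72 kHz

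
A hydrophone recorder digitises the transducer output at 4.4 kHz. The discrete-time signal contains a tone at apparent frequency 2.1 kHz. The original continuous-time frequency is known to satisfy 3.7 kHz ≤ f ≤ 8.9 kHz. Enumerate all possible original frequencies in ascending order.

Frequencies that alias to 2.1 kHz are k·fs ± 2.1 kHz for integer k ≥ 0.
k=0: 2.1 kHz.
k=1: 2.3 kHz, 6.5 kHz.
k=2: 6.7 kHz, 10.9 kHz.
k=3: 11.1 kHz, 15.3 kHz.
Within [3.7 kHz, 8.9 kHz]: 6.5 kHz, 6.7 kHz.

6.5 kHz, 6.7 kHz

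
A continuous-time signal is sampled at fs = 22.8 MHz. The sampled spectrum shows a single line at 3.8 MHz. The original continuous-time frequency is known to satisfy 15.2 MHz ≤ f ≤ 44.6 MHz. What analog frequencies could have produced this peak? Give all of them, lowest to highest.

19 MHz, 26.6 MHz, 41.8 MHz

Frequencies that alias to 3.8 MHz are k·fs ± 3.8 MHz for integer k ≥ 0.
k=0: 3.8 MHz.
k=1: 19 MHz, 26.6 MHz.
k=2: 41.8 MHz, 49.4 MHz.
k=3: 64.6 MHz, 72.2 MHz.
Within [15.2 MHz, 44.6 MHz]: 19 MHz, 26.6 MHz, 41.8 MHz.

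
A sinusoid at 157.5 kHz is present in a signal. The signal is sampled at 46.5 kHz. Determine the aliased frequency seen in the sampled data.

157.5 kHz mod fs = 18 kHz.
18 kHz ≤ fs/2 = 23.25 kHz, appears at 18 kHz.

18 kHz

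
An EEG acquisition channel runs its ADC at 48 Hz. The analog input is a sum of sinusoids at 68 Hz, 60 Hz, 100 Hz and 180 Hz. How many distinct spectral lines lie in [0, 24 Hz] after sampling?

fs/2 = 24 Hz.
68 Hz mod fs = 20 Hz.
20 Hz ≤ fs/2 = 24 Hz, appears at 20 Hz.
60 Hz mod fs = 12 Hz.
12 Hz ≤ fs/2 = 24 Hz, appears at 12 Hz.
100 Hz mod fs = 4 Hz.
4 Hz ≤ fs/2 = 24 Hz, appears at 4 Hz.
180 Hz mod fs = 36 Hz.
36 Hz > fs/2 = 24 Hz, folds to fs − 36 Hz = 12 Hz.
Distinct values: {4 Hz, 12 Hz, 20 Hz} → 3.

3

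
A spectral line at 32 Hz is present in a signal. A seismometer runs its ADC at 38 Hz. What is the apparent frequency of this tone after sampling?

6 Hz

32 Hz > fs/2 = 19 Hz, folds to fs − 32 Hz = 6 Hz.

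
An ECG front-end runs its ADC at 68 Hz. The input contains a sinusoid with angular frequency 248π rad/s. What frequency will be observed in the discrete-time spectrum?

ω = 248π rad/s → f = ω/(2π) = 124 Hz.
124 Hz mod fs = 56 Hz.
56 Hz > fs/2 = 34 Hz, folds to fs − 56 Hz = 12 Hz.

12 Hz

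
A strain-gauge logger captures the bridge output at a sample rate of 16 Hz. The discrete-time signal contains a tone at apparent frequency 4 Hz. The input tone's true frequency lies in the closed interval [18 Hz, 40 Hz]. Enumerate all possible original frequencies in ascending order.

Frequencies that alias to 4 Hz are k·fs ± 4 Hz for integer k ≥ 0.
k=0: 4 Hz.
k=1: 12 Hz, 20 Hz.
k=2: 28 Hz, 36 Hz.
k=3: 44 Hz, 52 Hz.
Within [18 Hz, 40 Hz]: 20 Hz, 28 Hz, 36 Hz.

20 Hz, 28 Hz, 36 Hz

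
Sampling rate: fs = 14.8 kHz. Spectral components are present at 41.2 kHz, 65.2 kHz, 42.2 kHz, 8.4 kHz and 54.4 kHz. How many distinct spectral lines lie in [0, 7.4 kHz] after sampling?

5

fs/2 = 7.4 kHz.
41.2 kHz mod fs = 11.6 kHz.
11.6 kHz > fs/2 = 7.4 kHz, folds to fs − 11.6 kHz = 3.2 kHz.
65.2 kHz mod fs = 6 kHz.
6 kHz ≤ fs/2 = 7.4 kHz, appears at 6 kHz.
42.2 kHz mod fs = 12.6 kHz.
12.6 kHz > fs/2 = 7.4 kHz, folds to fs − 12.6 kHz = 2.2 kHz.
8.4 kHz > fs/2 = 7.4 kHz, folds to fs − 8.4 kHz = 6.4 kHz.
54.4 kHz mod fs = 10 kHz.
10 kHz > fs/2 = 7.4 kHz, folds to fs − 10 kHz = 4.8 kHz.
Distinct values: {2.2 kHz, 3.2 kHz, 4.8 kHz, 6 kHz, 6.4 kHz} → 5.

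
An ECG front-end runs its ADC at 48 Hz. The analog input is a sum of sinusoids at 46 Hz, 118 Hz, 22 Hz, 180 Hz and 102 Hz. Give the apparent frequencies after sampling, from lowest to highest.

2 Hz, 6 Hz, 12 Hz, 22 Hz

fs/2 = 24 Hz.
46 Hz > fs/2 = 24 Hz, folds to fs − 46 Hz = 2 Hz.
118 Hz mod fs = 22 Hz.
22 Hz ≤ fs/2 = 24 Hz, appears at 22 Hz.
22 Hz ≤ fs/2 = 24 Hz, passes unchanged.
180 Hz mod fs = 36 Hz.
36 Hz > fs/2 = 24 Hz, folds to fs − 36 Hz = 12 Hz.
102 Hz mod fs = 6 Hz.
6 Hz ≤ fs/2 = 24 Hz, appears at 6 Hz.
Distinct values: {2 Hz, 6 Hz, 12 Hz, 22 Hz}.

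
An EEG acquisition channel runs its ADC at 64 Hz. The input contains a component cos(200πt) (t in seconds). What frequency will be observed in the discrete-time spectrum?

ω = 200π rad/s → f = ω/(2π) = 100 Hz.
100 Hz mod fs = 36 Hz.
36 Hz > fs/2 = 32 Hz, folds to fs − 36 Hz = 28 Hz.

28 Hz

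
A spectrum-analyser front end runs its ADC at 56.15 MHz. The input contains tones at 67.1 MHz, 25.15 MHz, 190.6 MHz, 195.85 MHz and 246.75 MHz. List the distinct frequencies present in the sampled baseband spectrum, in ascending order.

10.95 MHz, 22.15 MHz, 25.15 MHz, 27.4 MHz

fs/2 = 28.075 MHz.
67.1 MHz mod fs = 10.95 MHz.
10.95 MHz ≤ fs/2 = 28.075 MHz, appears at 10.95 MHz.
25.15 MHz ≤ fs/2 = 28.075 MHz, passes unchanged.
190.6 MHz mod fs = 22.15 MHz.
22.15 MHz ≤ fs/2 = 28.075 MHz, appears at 22.15 MHz.
195.85 MHz mod fs = 27.4 MHz.
27.4 MHz ≤ fs/2 = 28.075 MHz, appears at 27.4 MHz.
246.75 MHz mod fs = 22.15 MHz.
22.15 MHz ≤ fs/2 = 28.075 MHz, appears at 22.15 MHz.
Distinct values: {10.95 MHz, 22.15 MHz, 25.15 MHz, 27.4 MHz}.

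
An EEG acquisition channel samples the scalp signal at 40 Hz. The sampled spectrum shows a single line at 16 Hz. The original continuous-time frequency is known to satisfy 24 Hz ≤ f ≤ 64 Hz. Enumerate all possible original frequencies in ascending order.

24 Hz, 56 Hz, 64 Hz

Frequencies that alias to 16 Hz are k·fs ± 16 Hz for integer k ≥ 0.
k=0: 16 Hz.
k=1: 24 Hz, 56 Hz.
k=2: 64 Hz, 96 Hz.
k=3: 104 Hz, 136 Hz.
Within [24 Hz, 64 Hz]: 24 Hz, 56 Hz, 64 Hz.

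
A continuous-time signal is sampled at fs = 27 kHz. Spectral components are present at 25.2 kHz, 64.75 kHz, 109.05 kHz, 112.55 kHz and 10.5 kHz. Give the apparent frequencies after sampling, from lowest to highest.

fs/2 = 13.5 kHz.
25.2 kHz > fs/2 = 13.5 kHz, folds to fs − 25.2 kHz = 1.8 kHz.
64.75 kHz mod fs = 10.75 kHz.
10.75 kHz ≤ fs/2 = 13.5 kHz, appears at 10.75 kHz.
109.05 kHz mod fs = 1.05 kHz.
1.05 kHz ≤ fs/2 = 13.5 kHz, appears at 1.05 kHz.
112.55 kHz mod fs = 4.55 kHz.
4.55 kHz ≤ fs/2 = 13.5 kHz, appears at 4.55 kHz.
10.5 kHz ≤ fs/2 = 13.5 kHz, passes unchanged.
Distinct values: {1.05 kHz, 1.8 kHz, 4.55 kHz, 10.5 kHz, 10.75 kHz}.

1.05 kHz, 1.8 kHz, 4.55 kHz, 10.5 kHz, 10.75 kHz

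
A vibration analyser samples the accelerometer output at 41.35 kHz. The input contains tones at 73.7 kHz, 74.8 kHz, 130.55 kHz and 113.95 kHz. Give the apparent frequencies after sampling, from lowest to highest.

6.5 kHz, 7.9 kHz, 9 kHz, 10.1 kHz

fs/2 = 20.675 kHz.
73.7 kHz mod fs = 32.35 kHz.
32.35 kHz > fs/2 = 20.675 kHz, folds to fs − 32.35 kHz = 9 kHz.
74.8 kHz mod fs = 33.45 kHz.
33.45 kHz > fs/2 = 20.675 kHz, folds to fs − 33.45 kHz = 7.9 kHz.
130.55 kHz mod fs = 6.5 kHz.
6.5 kHz ≤ fs/2 = 20.675 kHz, appears at 6.5 kHz.
113.95 kHz mod fs = 31.25 kHz.
31.25 kHz > fs/2 = 20.675 kHz, folds to fs − 31.25 kHz = 10.1 kHz.
Distinct values: {6.5 kHz, 7.9 kHz, 9 kHz, 10.1 kHz}.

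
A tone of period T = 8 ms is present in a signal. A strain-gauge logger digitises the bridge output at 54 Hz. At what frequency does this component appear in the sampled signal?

T = 8 ms → f = 1/T = 125 Hz.
125 Hz mod fs = 17 Hz.
17 Hz ≤ fs/2 = 27 Hz, appears at 17 Hz.

17 Hz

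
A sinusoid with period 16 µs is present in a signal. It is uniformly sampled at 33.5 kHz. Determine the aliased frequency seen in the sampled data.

T = 16 µs → f = 1/T = 62.5 kHz.
62.5 kHz mod fs = 29 kHz.
29 kHz > fs/2 = 16.75 kHz, folds to fs − 29 kHz = 4.5 kHz.

4.5 kHz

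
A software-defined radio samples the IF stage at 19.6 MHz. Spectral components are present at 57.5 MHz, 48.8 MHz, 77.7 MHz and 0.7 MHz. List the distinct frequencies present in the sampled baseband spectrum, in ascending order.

0.7 MHz, 1.3 MHz, 9.6 MHz

fs/2 = 9.8 MHz.
57.5 MHz mod fs = 18.3 MHz.
18.3 MHz > fs/2 = 9.8 MHz, folds to fs − 18.3 MHz = 1.3 MHz.
48.8 MHz mod fs = 9.6 MHz.
9.6 MHz ≤ fs/2 = 9.8 MHz, appears at 9.6 MHz.
77.7 MHz mod fs = 18.9 MHz.
18.9 MHz > fs/2 = 9.8 MHz, folds to fs − 18.9 MHz = 0.7 MHz.
0.7 MHz ≤ fs/2 = 9.8 MHz, passes unchanged.
Distinct values: {0.7 MHz, 1.3 MHz, 9.6 MHz}.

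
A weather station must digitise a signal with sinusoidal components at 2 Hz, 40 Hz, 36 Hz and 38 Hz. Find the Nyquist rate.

80 Hz

Highest-frequency component: 40 Hz.
Nyquist rate = 2 × 40 Hz = 80 Hz.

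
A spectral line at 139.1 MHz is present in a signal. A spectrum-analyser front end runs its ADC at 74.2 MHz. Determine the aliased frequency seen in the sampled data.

9.3 MHz

139.1 MHz mod fs = 64.9 MHz.
64.9 MHz > fs/2 = 37.1 MHz, folds to fs − 64.9 MHz = 9.3 MHz.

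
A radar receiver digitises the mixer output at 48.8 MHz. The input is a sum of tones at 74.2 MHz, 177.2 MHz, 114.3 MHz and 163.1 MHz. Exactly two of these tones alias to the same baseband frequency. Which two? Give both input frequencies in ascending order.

114.3 MHz, 163.1 MHz

fs/2 = 24.4 MHz.
74.2 MHz mod fs = 25.4 MHz.
25.4 MHz > fs/2 = 24.4 MHz, folds to fs − 25.4 MHz = 23.4 MHz.
177.2 MHz mod fs = 30.8 MHz.
30.8 MHz > fs/2 = 24.4 MHz, folds to fs − 30.8 MHz = 18 MHz.
114.3 MHz mod fs = 16.7 MHz.
16.7 MHz ≤ fs/2 = 24.4 MHz, appears at 16.7 MHz.
163.1 MHz mod fs = 16.7 MHz.
16.7 MHz ≤ fs/2 = 24.4 MHz, appears at 16.7 MHz.
114.3 MHz and 163.1 MHz both map to 16.7 MHz.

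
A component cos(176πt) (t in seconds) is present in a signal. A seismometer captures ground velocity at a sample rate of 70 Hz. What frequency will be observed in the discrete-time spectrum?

ω = 176π rad/s → f = ω/(2π) = 88 Hz.
88 Hz mod fs = 18 Hz.
18 Hz ≤ fs/2 = 35 Hz, appears at 18 Hz.

18 Hz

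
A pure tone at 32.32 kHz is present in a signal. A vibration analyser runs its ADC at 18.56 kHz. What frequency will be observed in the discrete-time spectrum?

4.8 kHz

32.32 kHz mod fs = 13.76 kHz.
13.76 kHz > fs/2 = 9.28 kHz, folds to fs − 13.76 kHz = 4.8 kHz.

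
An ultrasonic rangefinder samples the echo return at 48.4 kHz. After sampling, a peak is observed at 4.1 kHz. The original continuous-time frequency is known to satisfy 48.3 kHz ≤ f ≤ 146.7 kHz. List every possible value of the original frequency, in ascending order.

Frequencies that alias to 4.1 kHz are k·fs ± 4.1 kHz for integer k ≥ 0.
k=0: 4.1 kHz.
k=1: 44.3 kHz, 52.5 kHz.
k=2: 92.7 kHz, 100.9 kHz.
k=3: 141.1 kHz, 149.3 kHz.
k=4: 189.5 kHz, 197.7 kHz.
Within [48.3 kHz, 146.7 kHz]: 52.5 kHz, 92.7 kHz, 100.9 kHz, 141.1 kHz.

52.5 kHz, 92.7 kHz, 100.9 kHz, 141.1 kHz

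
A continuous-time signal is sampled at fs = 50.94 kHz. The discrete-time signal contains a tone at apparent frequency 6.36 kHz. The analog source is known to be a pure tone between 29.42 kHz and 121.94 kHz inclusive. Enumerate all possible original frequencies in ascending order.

Frequencies that alias to 6.36 kHz are k·fs ± 6.36 kHz for integer k ≥ 0.
k=0: 6.36 kHz.
k=1: 44.58 kHz, 57.3 kHz.
k=2: 95.52 kHz, 108.24 kHz.
k=3: 146.46 kHz, 159.18 kHz.
Within [29.42 kHz, 121.94 kHz]: 44.58 kHz, 57.3 kHz, 95.52 kHz, 108.24 kHz.

44.58 kHz, 57.3 kHz, 95.52 kHz, 108.24 kHz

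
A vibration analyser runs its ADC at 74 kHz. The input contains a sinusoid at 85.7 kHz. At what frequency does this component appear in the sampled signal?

11.7 kHz

85.7 kHz mod fs = 11.7 kHz.
11.7 kHz ≤ fs/2 = 37 kHz, appears at 11.7 kHz.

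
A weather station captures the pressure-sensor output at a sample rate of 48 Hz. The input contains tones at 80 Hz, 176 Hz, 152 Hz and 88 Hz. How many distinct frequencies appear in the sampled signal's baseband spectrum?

fs/2 = 24 Hz.
80 Hz mod fs = 32 Hz.
32 Hz > fs/2 = 24 Hz, folds to fs − 32 Hz = 16 Hz.
176 Hz mod fs = 32 Hz.
32 Hz > fs/2 = 24 Hz, folds to fs − 32 Hz = 16 Hz.
152 Hz mod fs = 8 Hz.
8 Hz ≤ fs/2 = 24 Hz, appears at 8 Hz.
88 Hz mod fs = 40 Hz.
40 Hz > fs/2 = 24 Hz, folds to fs − 40 Hz = 8 Hz.
Distinct values: {8 Hz, 16 Hz} → 2.

2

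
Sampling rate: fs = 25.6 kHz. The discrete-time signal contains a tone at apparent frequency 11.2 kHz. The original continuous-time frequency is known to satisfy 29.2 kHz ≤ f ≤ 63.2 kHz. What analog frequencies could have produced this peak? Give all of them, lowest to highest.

Frequencies that alias to 11.2 kHz are k·fs ± 11.2 kHz for integer k ≥ 0.
k=0: 11.2 kHz.
k=1: 14.4 kHz, 36.8 kHz.
k=2: 40 kHz, 62.4 kHz.
k=3: 65.6 kHz, 88 kHz.
Within [29.2 kHz, 63.2 kHz]: 36.8 kHz, 40 kHz, 62.4 kHz.

36.8 kHz, 40 kHz, 62.4 kHz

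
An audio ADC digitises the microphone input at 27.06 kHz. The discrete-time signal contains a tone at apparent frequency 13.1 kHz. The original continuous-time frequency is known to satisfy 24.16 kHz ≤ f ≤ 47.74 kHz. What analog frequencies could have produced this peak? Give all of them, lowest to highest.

Frequencies that alias to 13.1 kHz are k·fs ± 13.1 kHz for integer k ≥ 0.
k=0: 13.1 kHz.
k=1: 13.96 kHz, 40.16 kHz.
k=2: 41.02 kHz, 67.22 kHz.
k=3: 68.08 kHz, 94.28 kHz.
Within [24.16 kHz, 47.74 kHz]: 40.16 kHz, 41.02 kHz.

40.16 kHz, 41.02 kHz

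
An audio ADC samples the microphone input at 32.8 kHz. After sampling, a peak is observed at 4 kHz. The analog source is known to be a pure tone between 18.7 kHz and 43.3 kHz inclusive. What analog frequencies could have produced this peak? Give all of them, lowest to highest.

Frequencies that alias to 4 kHz are k·fs ± 4 kHz for integer k ≥ 0.
k=0: 4 kHz.
k=1: 28.8 kHz, 36.8 kHz.
k=2: 61.6 kHz, 69.6 kHz.
Within [18.7 kHz, 43.3 kHz]: 28.8 kHz, 36.8 kHz.

28.8 kHz, 36.8 kHz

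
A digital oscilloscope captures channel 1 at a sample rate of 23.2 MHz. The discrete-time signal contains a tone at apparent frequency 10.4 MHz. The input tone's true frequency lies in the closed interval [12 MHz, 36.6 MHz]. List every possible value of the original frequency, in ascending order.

12.8 MHz, 33.6 MHz, 36 MHz

Frequencies that alias to 10.4 MHz are k·fs ± 10.4 MHz for integer k ≥ 0.
k=0: 10.4 MHz.
k=1: 12.8 MHz, 33.6 MHz.
k=2: 36 MHz, 56.8 MHz.
k=3: 59.2 MHz, 80 MHz.
Within [12 MHz, 36.6 MHz]: 12.8 MHz, 33.6 MHz, 36 MHz.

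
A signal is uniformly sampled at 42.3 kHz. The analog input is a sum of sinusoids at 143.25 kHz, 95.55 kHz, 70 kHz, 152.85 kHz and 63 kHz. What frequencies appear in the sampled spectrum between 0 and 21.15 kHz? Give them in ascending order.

fs/2 = 21.15 kHz.
143.25 kHz mod fs = 16.35 kHz.
16.35 kHz ≤ fs/2 = 21.15 kHz, appears at 16.35 kHz.
95.55 kHz mod fs = 10.95 kHz.
10.95 kHz ≤ fs/2 = 21.15 kHz, appears at 10.95 kHz.
70 kHz mod fs = 27.7 kHz.
27.7 kHz > fs/2 = 21.15 kHz, folds to fs − 27.7 kHz = 14.6 kHz.
152.85 kHz mod fs = 25.95 kHz.
25.95 kHz > fs/2 = 21.15 kHz, folds to fs − 25.95 kHz = 16.35 kHz.
63 kHz mod fs = 20.7 kHz.
20.7 kHz ≤ fs/2 = 21.15 kHz, appears at 20.7 kHz.
Distinct values: {10.95 kHz, 14.6 kHz, 16.35 kHz, 20.7 kHz}.

10.95 kHz, 14.6 kHz, 16.35 kHz, 20.7 kHz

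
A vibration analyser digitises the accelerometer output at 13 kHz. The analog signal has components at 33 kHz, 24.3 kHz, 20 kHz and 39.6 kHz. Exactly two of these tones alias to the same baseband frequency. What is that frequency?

6 kHz

fs/2 = 6.5 kHz.
33 kHz mod fs = 7 kHz.
7 kHz > fs/2 = 6.5 kHz, folds to fs − 7 kHz = 6 kHz.
24.3 kHz mod fs = 11.3 kHz.
11.3 kHz > fs/2 = 6.5 kHz, folds to fs − 11.3 kHz = 1.7 kHz.
20 kHz mod fs = 7 kHz.
7 kHz > fs/2 = 6.5 kHz, folds to fs − 7 kHz = 6 kHz.
39.6 kHz mod fs = 0.6 kHz.
0.6 kHz ≤ fs/2 = 6.5 kHz, appears at 0.6 kHz.
20 kHz and 33 kHz both map to 6 kHz.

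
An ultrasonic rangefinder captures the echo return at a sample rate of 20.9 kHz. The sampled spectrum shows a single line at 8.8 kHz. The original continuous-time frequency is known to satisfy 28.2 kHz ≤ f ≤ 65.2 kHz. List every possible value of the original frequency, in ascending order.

Frequencies that alias to 8.8 kHz are k·fs ± 8.8 kHz for integer k ≥ 0.
k=0: 8.8 kHz.
k=1: 12.1 kHz, 29.7 kHz.
k=2: 33 kHz, 50.6 kHz.
k=3: 53.9 kHz, 71.5 kHz.
k=4: 74.8 kHz, 92.4 kHz.
Within [28.2 kHz, 65.2 kHz]: 29.7 kHz, 33 kHz, 50.6 kHz, 53.9 kHz.

29.7 kHz, 33 kHz, 50.6 kHz, 53.9 kHz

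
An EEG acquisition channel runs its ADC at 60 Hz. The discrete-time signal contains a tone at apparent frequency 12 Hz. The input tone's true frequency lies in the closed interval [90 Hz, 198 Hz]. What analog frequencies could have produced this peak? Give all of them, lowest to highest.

108 Hz, 132 Hz, 168 Hz, 192 Hz

Frequencies that alias to 12 Hz are k·fs ± 12 Hz for integer k ≥ 0.
k=0: 12 Hz.
k=1: 48 Hz, 72 Hz.
k=2: 108 Hz, 132 Hz.
k=3: 168 Hz, 192 Hz.
k=4: 228 Hz, 252 Hz.
Within [90 Hz, 198 Hz]: 108 Hz, 132 Hz, 168 Hz, 192 Hz.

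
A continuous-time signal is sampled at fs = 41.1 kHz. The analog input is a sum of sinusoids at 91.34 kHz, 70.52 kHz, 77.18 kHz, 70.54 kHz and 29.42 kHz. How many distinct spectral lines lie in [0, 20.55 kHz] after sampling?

4

fs/2 = 20.55 kHz.
91.34 kHz mod fs = 9.14 kHz.
9.14 kHz ≤ fs/2 = 20.55 kHz, appears at 9.14 kHz.
70.52 kHz mod fs = 29.42 kHz.
29.42 kHz > fs/2 = 20.55 kHz, folds to fs − 29.42 kHz = 11.68 kHz.
77.18 kHz mod fs = 36.08 kHz.
36.08 kHz > fs/2 = 20.55 kHz, folds to fs − 36.08 kHz = 5.02 kHz.
70.54 kHz mod fs = 29.44 kHz.
29.44 kHz > fs/2 = 20.55 kHz, folds to fs − 29.44 kHz = 11.66 kHz.
29.42 kHz > fs/2 = 20.55 kHz, folds to fs − 29.42 kHz = 11.68 kHz.
Distinct values: {5.02 kHz, 9.14 kHz, 11.66 kHz, 11.68 kHz} → 4.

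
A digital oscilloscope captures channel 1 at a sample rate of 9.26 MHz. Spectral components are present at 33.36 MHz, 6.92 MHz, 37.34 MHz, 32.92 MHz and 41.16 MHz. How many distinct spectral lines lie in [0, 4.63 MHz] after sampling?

fs/2 = 4.63 MHz.
33.36 MHz mod fs = 5.58 MHz.
5.58 MHz > fs/2 = 4.63 MHz, folds to fs − 5.58 MHz = 3.68 MHz.
6.92 MHz > fs/2 = 4.63 MHz, folds to fs − 6.92 MHz = 2.34 MHz.
37.34 MHz mod fs = 0.3 MHz.
0.3 MHz ≤ fs/2 = 4.63 MHz, appears at 0.3 MHz.
32.92 MHz mod fs = 5.14 MHz.
5.14 MHz > fs/2 = 4.63 MHz, folds to fs − 5.14 MHz = 4.12 MHz.
41.16 MHz mod fs = 4.12 MHz.
4.12 MHz ≤ fs/2 = 4.63 MHz, appears at 4.12 MHz.
Distinct values: {0.3 MHz, 2.34 MHz, 3.68 MHz, 4.12 MHz} → 4.

4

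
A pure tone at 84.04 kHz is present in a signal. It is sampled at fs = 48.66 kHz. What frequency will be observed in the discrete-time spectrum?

13.28 kHz

84.04 kHz mod fs = 35.38 kHz.
35.38 kHz > fs/2 = 24.33 kHz, folds to fs − 35.38 kHz = 13.28 kHz.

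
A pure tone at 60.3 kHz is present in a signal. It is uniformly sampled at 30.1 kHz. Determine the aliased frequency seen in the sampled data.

60.3 kHz mod fs = 0.1 kHz.
0.1 kHz ≤ fs/2 = 15.05 kHz, appears at 0.1 kHz.

0.1 kHz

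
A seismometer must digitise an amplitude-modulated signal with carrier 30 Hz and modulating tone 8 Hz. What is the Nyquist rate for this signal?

AM sidebands sit at fc ± fm = 22 Hz and 38 Hz.
Highest-frequency component: 38 Hz.
Nyquist rate = 2 × 38 Hz = 76 Hz.

76 Hz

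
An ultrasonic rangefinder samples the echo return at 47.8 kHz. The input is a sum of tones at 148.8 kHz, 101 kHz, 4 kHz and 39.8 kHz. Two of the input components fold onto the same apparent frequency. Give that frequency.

fs/2 = 23.9 kHz.
148.8 kHz mod fs = 5.4 kHz.
5.4 kHz ≤ fs/2 = 23.9 kHz, appears at 5.4 kHz.
101 kHz mod fs = 5.4 kHz.
5.4 kHz ≤ fs/2 = 23.9 kHz, appears at 5.4 kHz.
4 kHz ≤ fs/2 = 23.9 kHz, passes unchanged.
39.8 kHz > fs/2 = 23.9 kHz, folds to fs − 39.8 kHz = 8 kHz.
101 kHz and 148.8 kHz both map to 5.4 kHz.

5.4 kHz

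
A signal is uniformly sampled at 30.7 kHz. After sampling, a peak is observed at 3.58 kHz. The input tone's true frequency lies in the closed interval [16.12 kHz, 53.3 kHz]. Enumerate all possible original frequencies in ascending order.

27.12 kHz, 34.28 kHz

Frequencies that alias to 3.58 kHz are k·fs ± 3.58 kHz for integer k ≥ 0.
k=0: 3.58 kHz.
k=1: 27.12 kHz, 34.28 kHz.
k=2: 57.82 kHz, 64.98 kHz.
Within [16.12 kHz, 53.3 kHz]: 27.12 kHz, 34.28 kHz.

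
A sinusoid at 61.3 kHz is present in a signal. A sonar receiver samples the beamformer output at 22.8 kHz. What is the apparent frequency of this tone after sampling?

7.1 kHz

61.3 kHz mod fs = 15.7 kHz.
15.7 kHz > fs/2 = 11.4 kHz, folds to fs − 15.7 kHz = 7.1 kHz.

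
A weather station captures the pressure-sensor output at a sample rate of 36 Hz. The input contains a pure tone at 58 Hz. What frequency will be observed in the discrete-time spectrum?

14 Hz

58 Hz mod fs = 22 Hz.
22 Hz > fs/2 = 18 Hz, folds to fs − 22 Hz = 14 Hz.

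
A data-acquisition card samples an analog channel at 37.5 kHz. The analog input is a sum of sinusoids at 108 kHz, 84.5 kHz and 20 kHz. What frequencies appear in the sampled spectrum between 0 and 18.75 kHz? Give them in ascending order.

fs/2 = 18.75 kHz.
108 kHz mod fs = 33 kHz.
33 kHz > fs/2 = 18.75 kHz, folds to fs − 33 kHz = 4.5 kHz.
84.5 kHz mod fs = 9.5 kHz.
9.5 kHz ≤ fs/2 = 18.75 kHz, appears at 9.5 kHz.
20 kHz > fs/2 = 18.75 kHz, folds to fs − 20 kHz = 17.5 kHz.
Distinct values: {4.5 kHz, 9.5 kHz, 17.5 kHz}.

4.5 kHz, 9.5 kHz, 17.5 kHz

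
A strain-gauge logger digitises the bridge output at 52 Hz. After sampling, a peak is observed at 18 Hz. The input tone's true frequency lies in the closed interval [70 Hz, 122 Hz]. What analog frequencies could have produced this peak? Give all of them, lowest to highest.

70 Hz, 86 Hz, 122 Hz

Frequencies that alias to 18 Hz are k·fs ± 18 Hz for integer k ≥ 0.
k=0: 18 Hz.
k=1: 34 Hz, 70 Hz.
k=2: 86 Hz, 122 Hz.
k=3: 138 Hz, 174 Hz.
Within [70 Hz, 122 Hz]: 70 Hz, 86 Hz, 122 Hz.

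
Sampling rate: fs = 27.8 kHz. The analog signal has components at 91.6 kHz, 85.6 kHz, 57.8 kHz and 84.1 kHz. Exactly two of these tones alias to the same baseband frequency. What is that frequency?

fs/2 = 13.9 kHz.
91.6 kHz mod fs = 8.2 kHz.
8.2 kHz ≤ fs/2 = 13.9 kHz, appears at 8.2 kHz.
85.6 kHz mod fs = 2.2 kHz.
2.2 kHz ≤ fs/2 = 13.9 kHz, appears at 2.2 kHz.
57.8 kHz mod fs = 2.2 kHz.
2.2 kHz ≤ fs/2 = 13.9 kHz, appears at 2.2 kHz.
84.1 kHz mod fs = 0.7 kHz.
0.7 kHz ≤ fs/2 = 13.9 kHz, appears at 0.7 kHz.
57.8 kHz and 85.6 kHz both map to 2.2 kHz.

2.2 kHz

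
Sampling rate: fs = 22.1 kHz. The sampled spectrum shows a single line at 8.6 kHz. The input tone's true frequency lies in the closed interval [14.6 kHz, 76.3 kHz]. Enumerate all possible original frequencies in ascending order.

30.7 kHz, 35.6 kHz, 52.8 kHz, 57.7 kHz, 74.9 kHz

Frequencies that alias to 8.6 kHz are k·fs ± 8.6 kHz for integer k ≥ 0.
k=0: 8.6 kHz.
k=1: 13.5 kHz, 30.7 kHz.
k=2: 35.6 kHz, 52.8 kHz.
k=3: 57.7 kHz, 74.9 kHz.
k=4: 79.8 kHz, 97 kHz.
Within [14.6 kHz, 76.3 kHz]: 30.7 kHz, 35.6 kHz, 52.8 kHz, 57.7 kHz, 74.9 kHz.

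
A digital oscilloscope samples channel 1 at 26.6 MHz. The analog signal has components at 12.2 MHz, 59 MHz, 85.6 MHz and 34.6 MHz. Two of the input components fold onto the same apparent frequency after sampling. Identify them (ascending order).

fs/2 = 13.3 MHz.
12.2 MHz ≤ fs/2 = 13.3 MHz, passes unchanged.
59 MHz mod fs = 5.8 MHz.
5.8 MHz ≤ fs/2 = 13.3 MHz, appears at 5.8 MHz.
85.6 MHz mod fs = 5.8 MHz.
5.8 MHz ≤ fs/2 = 13.3 MHz, appears at 5.8 MHz.
34.6 MHz mod fs = 8 MHz.
8 MHz ≤ fs/2 = 13.3 MHz, appears at 8 MHz.
59 MHz and 85.6 MHz both map to 5.8 MHz.

59 MHz, 85.6 MHz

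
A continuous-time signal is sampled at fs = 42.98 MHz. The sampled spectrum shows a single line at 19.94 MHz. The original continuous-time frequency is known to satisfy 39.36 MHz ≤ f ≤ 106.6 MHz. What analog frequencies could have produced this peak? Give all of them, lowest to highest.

Frequencies that alias to 19.94 MHz are k·fs ± 19.94 MHz for integer k ≥ 0.
k=0: 19.94 MHz.
k=1: 23.04 MHz, 62.92 MHz.
k=2: 66.02 MHz, 105.9 MHz.
k=3: 109 MHz, 148.88 MHz.
Within [39.36 MHz, 106.6 MHz]: 62.92 MHz, 66.02 MHz, 105.9 MHz.

62.92 MHz, 66.02 MHz, 105.9 MHz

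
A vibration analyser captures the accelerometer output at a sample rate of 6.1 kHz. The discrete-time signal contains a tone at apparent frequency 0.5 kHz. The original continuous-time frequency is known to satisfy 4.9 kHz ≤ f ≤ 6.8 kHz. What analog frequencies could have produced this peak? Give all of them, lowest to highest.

5.6 kHz, 6.6 kHz

Frequencies that alias to 0.5 kHz are k·fs ± 0.5 kHz for integer k ≥ 0.
k=0: 0.5 kHz.
k=1: 5.6 kHz, 6.6 kHz.
k=2: 11.7 kHz, 12.7 kHz.
Within [4.9 kHz, 6.8 kHz]: 5.6 kHz, 6.6 kHz.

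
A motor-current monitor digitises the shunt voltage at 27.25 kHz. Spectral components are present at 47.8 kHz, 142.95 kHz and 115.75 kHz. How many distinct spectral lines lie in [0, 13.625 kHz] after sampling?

fs/2 = 13.625 kHz.
47.8 kHz mod fs = 20.55 kHz.
20.55 kHz > fs/2 = 13.625 kHz, folds to fs − 20.55 kHz = 6.7 kHz.
142.95 kHz mod fs = 6.7 kHz.
6.7 kHz ≤ fs/2 = 13.625 kHz, appears at 6.7 kHz.
115.75 kHz mod fs = 6.75 kHz.
6.75 kHz ≤ fs/2 = 13.625 kHz, appears at 6.75 kHz.
Distinct values: {6.7 kHz, 6.75 kHz} → 2.

2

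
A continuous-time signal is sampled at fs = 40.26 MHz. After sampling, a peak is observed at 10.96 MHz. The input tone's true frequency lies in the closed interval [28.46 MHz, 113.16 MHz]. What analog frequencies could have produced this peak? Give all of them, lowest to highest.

29.3 MHz, 51.22 MHz, 69.56 MHz, 91.48 MHz, 109.82 MHz

Frequencies that alias to 10.96 MHz are k·fs ± 10.96 MHz for integer k ≥ 0.
k=0: 10.96 MHz.
k=1: 29.3 MHz, 51.22 MHz.
k=2: 69.56 MHz, 91.48 MHz.
k=3: 109.82 MHz, 131.74 MHz.
k=4: 150.08 MHz, 172 MHz.
Within [28.46 MHz, 113.16 MHz]: 29.3 MHz, 51.22 MHz, 69.56 MHz, 91.48 MHz, 109.82 MHz.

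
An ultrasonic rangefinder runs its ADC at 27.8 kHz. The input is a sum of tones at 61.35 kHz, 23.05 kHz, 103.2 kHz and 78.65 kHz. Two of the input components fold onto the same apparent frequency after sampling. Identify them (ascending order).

23.05 kHz, 78.65 kHz

fs/2 = 13.9 kHz.
61.35 kHz mod fs = 5.75 kHz.
5.75 kHz ≤ fs/2 = 13.9 kHz, appears at 5.75 kHz.
23.05 kHz > fs/2 = 13.9 kHz, folds to fs − 23.05 kHz = 4.75 kHz.
103.2 kHz mod fs = 19.8 kHz.
19.8 kHz > fs/2 = 13.9 kHz, folds to fs − 19.8 kHz = 8 kHz.
78.65 kHz mod fs = 23.05 kHz.
23.05 kHz > fs/2 = 13.9 kHz, folds to fs − 23.05 kHz = 4.75 kHz.
23.05 kHz and 78.65 kHz both map to 4.75 kHz.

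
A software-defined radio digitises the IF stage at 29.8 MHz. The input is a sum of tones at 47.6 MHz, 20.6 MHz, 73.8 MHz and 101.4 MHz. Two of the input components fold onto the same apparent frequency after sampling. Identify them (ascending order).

47.6 MHz, 101.4 MHz

fs/2 = 14.9 MHz.
47.6 MHz mod fs = 17.8 MHz.
17.8 MHz > fs/2 = 14.9 MHz, folds to fs − 17.8 MHz = 12 MHz.
20.6 MHz > fs/2 = 14.9 MHz, folds to fs − 20.6 MHz = 9.2 MHz.
73.8 MHz mod fs = 14.2 MHz.
14.2 MHz ≤ fs/2 = 14.9 MHz, appears at 14.2 MHz.
101.4 MHz mod fs = 12 MHz.
12 MHz ≤ fs/2 = 14.9 MHz, appears at 12 MHz.
47.6 MHz and 101.4 MHz both map to 12 MHz.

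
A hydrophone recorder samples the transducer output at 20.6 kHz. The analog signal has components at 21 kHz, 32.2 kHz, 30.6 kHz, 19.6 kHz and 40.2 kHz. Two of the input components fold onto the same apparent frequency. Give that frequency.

fs/2 = 10.3 kHz.
21 kHz mod fs = 0.4 kHz.
0.4 kHz ≤ fs/2 = 10.3 kHz, appears at 0.4 kHz.
32.2 kHz mod fs = 11.6 kHz.
11.6 kHz > fs/2 = 10.3 kHz, folds to fs − 11.6 kHz = 9 kHz.
30.6 kHz mod fs = 10 kHz.
10 kHz ≤ fs/2 = 10.3 kHz, appears at 10 kHz.
19.6 kHz > fs/2 = 10.3 kHz, folds to fs − 19.6 kHz = 1 kHz.
40.2 kHz mod fs = 19.6 kHz.
19.6 kHz > fs/2 = 10.3 kHz, folds to fs − 19.6 kHz = 1 kHz.
19.6 kHz and 40.2 kHz both map to 1 kHz.

1 kHz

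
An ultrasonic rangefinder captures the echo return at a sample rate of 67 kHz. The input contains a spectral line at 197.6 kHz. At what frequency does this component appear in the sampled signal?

3.4 kHz

197.6 kHz mod fs = 63.6 kHz.
63.6 kHz > fs/2 = 33.5 kHz, folds to fs − 63.6 kHz = 3.4 kHz.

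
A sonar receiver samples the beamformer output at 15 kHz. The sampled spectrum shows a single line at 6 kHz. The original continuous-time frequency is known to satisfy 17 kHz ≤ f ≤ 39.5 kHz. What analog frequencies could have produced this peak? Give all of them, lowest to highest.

Frequencies that alias to 6 kHz are k·fs ± 6 kHz for integer k ≥ 0.
k=0: 6 kHz.
k=1: 9 kHz, 21 kHz.
k=2: 24 kHz, 36 kHz.
k=3: 39 kHz, 51 kHz.
k=4: 54 kHz, 66 kHz.
Within [17 kHz, 39.5 kHz]: 21 kHz, 24 kHz, 36 kHz, 39 kHz.

21 kHz, 24 kHz, 36 kHz, 39 kHz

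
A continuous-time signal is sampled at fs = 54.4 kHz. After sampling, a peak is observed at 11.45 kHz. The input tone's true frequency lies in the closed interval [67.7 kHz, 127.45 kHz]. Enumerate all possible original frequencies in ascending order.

97.35 kHz, 120.25 kHz

Frequencies that alias to 11.45 kHz are k·fs ± 11.45 kHz for integer k ≥ 0.
k=0: 11.45 kHz.
k=1: 42.95 kHz, 65.85 kHz.
k=2: 97.35 kHz, 120.25 kHz.
k=3: 151.75 kHz, 174.65 kHz.
Within [67.7 kHz, 127.45 kHz]: 97.35 kHz, 120.25 kHz.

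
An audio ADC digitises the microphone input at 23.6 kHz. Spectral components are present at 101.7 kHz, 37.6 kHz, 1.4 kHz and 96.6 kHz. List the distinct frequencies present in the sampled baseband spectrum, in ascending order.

1.4 kHz, 2.2 kHz, 7.3 kHz, 9.6 kHz

fs/2 = 11.8 kHz.
101.7 kHz mod fs = 7.3 kHz.
7.3 kHz ≤ fs/2 = 11.8 kHz, appears at 7.3 kHz.
37.6 kHz mod fs = 14 kHz.
14 kHz > fs/2 = 11.8 kHz, folds to fs − 14 kHz = 9.6 kHz.
1.4 kHz ≤ fs/2 = 11.8 kHz, passes unchanged.
96.6 kHz mod fs = 2.2 kHz.
2.2 kHz ≤ fs/2 = 11.8 kHz, appears at 2.2 kHz.
Distinct values: {1.4 kHz, 2.2 kHz, 7.3 kHz, 9.6 kHz}.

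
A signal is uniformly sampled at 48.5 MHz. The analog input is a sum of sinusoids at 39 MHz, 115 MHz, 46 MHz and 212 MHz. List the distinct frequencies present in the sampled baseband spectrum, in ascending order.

fs/2 = 24.25 MHz.
39 MHz > fs/2 = 24.25 MHz, folds to fs − 39 MHz = 9.5 MHz.
115 MHz mod fs = 18 MHz.
18 MHz ≤ fs/2 = 24.25 MHz, appears at 18 MHz.
46 MHz > fs/2 = 24.25 MHz, folds to fs − 46 MHz = 2.5 MHz.
212 MHz mod fs = 18 MHz.
18 MHz ≤ fs/2 = 24.25 MHz, appears at 18 MHz.
Distinct values: {2.5 MHz, 9.5 MHz, 18 MHz}.

2.5 MHz, 9.5 MHz, 18 MHz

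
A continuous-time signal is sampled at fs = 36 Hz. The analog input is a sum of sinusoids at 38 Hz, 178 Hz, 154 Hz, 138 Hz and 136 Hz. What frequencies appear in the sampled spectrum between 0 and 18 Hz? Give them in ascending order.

2 Hz, 6 Hz, 8 Hz, 10 Hz

fs/2 = 18 Hz.
38 Hz mod fs = 2 Hz.
2 Hz ≤ fs/2 = 18 Hz, appears at 2 Hz.
178 Hz mod fs = 34 Hz.
34 Hz > fs/2 = 18 Hz, folds to fs − 34 Hz = 2 Hz.
154 Hz mod fs = 10 Hz.
10 Hz ≤ fs/2 = 18 Hz, appears at 10 Hz.
138 Hz mod fs = 30 Hz.
30 Hz > fs/2 = 18 Hz, folds to fs − 30 Hz = 6 Hz.
136 Hz mod fs = 28 Hz.
28 Hz > fs/2 = 18 Hz, folds to fs − 28 Hz = 8 Hz.
Distinct values: {2 Hz, 6 Hz, 8 Hz, 10 Hz}.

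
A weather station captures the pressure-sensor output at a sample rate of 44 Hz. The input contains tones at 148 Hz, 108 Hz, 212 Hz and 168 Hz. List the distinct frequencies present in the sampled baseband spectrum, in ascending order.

8 Hz, 16 Hz, 20 Hz

fs/2 = 22 Hz.
148 Hz mod fs = 16 Hz.
16 Hz ≤ fs/2 = 22 Hz, appears at 16 Hz.
108 Hz mod fs = 20 Hz.
20 Hz ≤ fs/2 = 22 Hz, appears at 20 Hz.
212 Hz mod fs = 36 Hz.
36 Hz > fs/2 = 22 Hz, folds to fs − 36 Hz = 8 Hz.
168 Hz mod fs = 36 Hz.
36 Hz > fs/2 = 22 Hz, folds to fs − 36 Hz = 8 Hz.
Distinct values: {8 Hz, 16 Hz, 20 Hz}.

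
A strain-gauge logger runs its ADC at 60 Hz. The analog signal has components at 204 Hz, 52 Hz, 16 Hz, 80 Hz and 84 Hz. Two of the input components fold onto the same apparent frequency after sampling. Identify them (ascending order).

84 Hz, 204 Hz

fs/2 = 30 Hz.
204 Hz mod fs = 24 Hz.
24 Hz ≤ fs/2 = 30 Hz, appears at 24 Hz.
52 Hz > fs/2 = 30 Hz, folds to fs − 52 Hz = 8 Hz.
16 Hz ≤ fs/2 = 30 Hz, passes unchanged.
80 Hz mod fs = 20 Hz.
20 Hz ≤ fs/2 = 30 Hz, appears at 20 Hz.
84 Hz mod fs = 24 Hz.
24 Hz ≤ fs/2 = 30 Hz, appears at 24 Hz.
84 Hz and 204 Hz both map to 24 Hz.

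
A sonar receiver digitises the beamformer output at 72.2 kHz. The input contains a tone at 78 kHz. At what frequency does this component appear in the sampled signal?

5.8 kHz

78 kHz mod fs = 5.8 kHz.
5.8 kHz ≤ fs/2 = 36.1 kHz, appears at 5.8 kHz.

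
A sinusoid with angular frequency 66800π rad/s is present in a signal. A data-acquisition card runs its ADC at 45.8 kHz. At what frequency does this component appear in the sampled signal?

ω = 66800π rad/s → f = ω/(2π) = 33400 Hz = 33.4 kHz.
33.4 kHz > fs/2 = 22.9 kHz, folds to fs − 33.4 kHz = 12.4 kHz.

12.4 kHz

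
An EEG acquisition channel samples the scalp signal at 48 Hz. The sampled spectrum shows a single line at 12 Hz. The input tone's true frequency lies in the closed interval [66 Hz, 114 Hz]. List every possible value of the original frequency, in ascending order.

Frequencies that alias to 12 Hz are k·fs ± 12 Hz for integer k ≥ 0.
k=0: 12 Hz.
k=1: 36 Hz, 60 Hz.
k=2: 84 Hz, 108 Hz.
k=3: 132 Hz, 156 Hz.
Within [66 Hz, 114 Hz]: 84 Hz, 108 Hz.

84 Hz, 108 Hz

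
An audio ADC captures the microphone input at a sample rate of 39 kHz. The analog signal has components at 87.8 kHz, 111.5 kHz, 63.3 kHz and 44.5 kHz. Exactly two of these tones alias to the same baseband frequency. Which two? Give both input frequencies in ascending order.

fs/2 = 19.5 kHz.
87.8 kHz mod fs = 9.8 kHz.
9.8 kHz ≤ fs/2 = 19.5 kHz, appears at 9.8 kHz.
111.5 kHz mod fs = 33.5 kHz.
33.5 kHz > fs/2 = 19.5 kHz, folds to fs − 33.5 kHz = 5.5 kHz.
63.3 kHz mod fs = 24.3 kHz.
24.3 kHz > fs/2 = 19.5 kHz, folds to fs − 24.3 kHz = 14.7 kHz.
44.5 kHz mod fs = 5.5 kHz.
5.5 kHz ≤ fs/2 = 19.5 kHz, appears at 5.5 kHz.
44.5 kHz and 111.5 kHz both map to 5.5 kHz.

44.5 kHz, 111.5 kHz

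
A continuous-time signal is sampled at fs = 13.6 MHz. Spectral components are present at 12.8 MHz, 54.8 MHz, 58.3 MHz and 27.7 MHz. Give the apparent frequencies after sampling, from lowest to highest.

fs/2 = 6.8 MHz.
12.8 MHz > fs/2 = 6.8 MHz, folds to fs − 12.8 MHz = 0.8 MHz.
54.8 MHz mod fs = 0.4 MHz.
0.4 MHz ≤ fs/2 = 6.8 MHz, appears at 0.4 MHz.
58.3 MHz mod fs = 3.9 MHz.
3.9 MHz ≤ fs/2 = 6.8 MHz, appears at 3.9 MHz.
27.7 MHz mod fs = 0.5 MHz.
0.5 MHz ≤ fs/2 = 6.8 MHz, appears at 0.5 MHz.
Distinct values: {0.4 MHz, 0.5 MHz, 0.8 MHz, 3.9 MHz}.

0.4 MHz, 0.5 MHz, 0.8 MHz, 3.9 MHz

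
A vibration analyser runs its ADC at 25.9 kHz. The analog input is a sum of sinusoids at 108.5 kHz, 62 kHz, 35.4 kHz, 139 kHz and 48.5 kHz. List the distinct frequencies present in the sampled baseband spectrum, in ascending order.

3.3 kHz, 4.9 kHz, 9.5 kHz, 10.2 kHz

fs/2 = 12.95 kHz.
108.5 kHz mod fs = 4.9 kHz.
4.9 kHz ≤ fs/2 = 12.95 kHz, appears at 4.9 kHz.
62 kHz mod fs = 10.2 kHz.
10.2 kHz ≤ fs/2 = 12.95 kHz, appears at 10.2 kHz.
35.4 kHz mod fs = 9.5 kHz.
9.5 kHz ≤ fs/2 = 12.95 kHz, appears at 9.5 kHz.
139 kHz mod fs = 9.5 kHz.
9.5 kHz ≤ fs/2 = 12.95 kHz, appears at 9.5 kHz.
48.5 kHz mod fs = 22.6 kHz.
22.6 kHz > fs/2 = 12.95 kHz, folds to fs − 22.6 kHz = 3.3 kHz.
Distinct values: {3.3 kHz, 4.9 kHz, 9.5 kHz, 10.2 kHz}.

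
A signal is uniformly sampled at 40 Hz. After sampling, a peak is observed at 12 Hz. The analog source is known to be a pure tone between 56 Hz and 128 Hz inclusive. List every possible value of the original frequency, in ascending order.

68 Hz, 92 Hz, 108 Hz

Frequencies that alias to 12 Hz are k·fs ± 12 Hz for integer k ≥ 0.
k=0: 12 Hz.
k=1: 28 Hz, 52 Hz.
k=2: 68 Hz, 92 Hz.
k=3: 108 Hz, 132 Hz.
k=4: 148 Hz, 172 Hz.
Within [56 Hz, 128 Hz]: 68 Hz, 92 Hz, 108 Hz.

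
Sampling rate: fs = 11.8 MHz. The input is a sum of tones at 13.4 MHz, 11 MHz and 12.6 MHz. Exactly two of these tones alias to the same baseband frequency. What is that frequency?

0.8 MHz

fs/2 = 5.9 MHz.
13.4 MHz mod fs = 1.6 MHz.
1.6 MHz ≤ fs/2 = 5.9 MHz, appears at 1.6 MHz.
11 MHz > fs/2 = 5.9 MHz, folds to fs − 11 MHz = 0.8 MHz.
12.6 MHz mod fs = 0.8 MHz.
0.8 MHz ≤ fs/2 = 5.9 MHz, appears at 0.8 MHz.
11 MHz and 12.6 MHz both map to 0.8 MHz.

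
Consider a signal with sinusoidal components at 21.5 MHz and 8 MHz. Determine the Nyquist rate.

43 MHz

Highest-frequency component: 21.5 MHz.
Nyquist rate = 2 × 21.5 MHz = 43 MHz.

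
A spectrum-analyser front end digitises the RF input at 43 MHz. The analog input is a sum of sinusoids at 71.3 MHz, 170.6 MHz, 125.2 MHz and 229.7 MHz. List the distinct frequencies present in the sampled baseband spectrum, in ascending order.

fs/2 = 21.5 MHz.
71.3 MHz mod fs = 28.3 MHz.
28.3 MHz > fs/2 = 21.5 MHz, folds to fs − 28.3 MHz = 14.7 MHz.
170.6 MHz mod fs = 41.6 MHz.
41.6 MHz > fs/2 = 21.5 MHz, folds to fs − 41.6 MHz = 1.4 MHz.
125.2 MHz mod fs = 39.2 MHz.
39.2 MHz > fs/2 = 21.5 MHz, folds to fs − 39.2 MHz = 3.8 MHz.
229.7 MHz mod fs = 14.7 MHz.
14.7 MHz ≤ fs/2 = 21.5 MHz, appears at 14.7 MHz.
Distinct values: {1.4 MHz, 3.8 MHz, 14.7 MHz}.

1.4 MHz, 3.8 MHz, 14.7 MHz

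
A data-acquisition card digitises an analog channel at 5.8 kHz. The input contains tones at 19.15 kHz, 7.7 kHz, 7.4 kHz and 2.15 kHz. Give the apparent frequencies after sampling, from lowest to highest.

1.6 kHz, 1.75 kHz, 1.9 kHz, 2.15 kHz

fs/2 = 2.9 kHz.
19.15 kHz mod fs = 1.75 kHz.
1.75 kHz ≤ fs/2 = 2.9 kHz, appears at 1.75 kHz.
7.7 kHz mod fs = 1.9 kHz.
1.9 kHz ≤ fs/2 = 2.9 kHz, appears at 1.9 kHz.
7.4 kHz mod fs = 1.6 kHz.
1.6 kHz ≤ fs/2 = 2.9 kHz, appears at 1.6 kHz.
2.15 kHz ≤ fs/2 = 2.9 kHz, passes unchanged.
Distinct values: {1.6 kHz, 1.75 kHz, 1.9 kHz, 2.15 kHz}.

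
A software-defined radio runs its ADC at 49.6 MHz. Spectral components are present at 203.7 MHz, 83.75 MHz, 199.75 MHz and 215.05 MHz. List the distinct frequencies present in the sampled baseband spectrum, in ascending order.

1.35 MHz, 5.3 MHz, 15.45 MHz, 16.65 MHz

fs/2 = 24.8 MHz.
203.7 MHz mod fs = 5.3 MHz.
5.3 MHz ≤ fs/2 = 24.8 MHz, appears at 5.3 MHz.
83.75 MHz mod fs = 34.15 MHz.
34.15 MHz > fs/2 = 24.8 MHz, folds to fs − 34.15 MHz = 15.45 MHz.
199.75 MHz mod fs = 1.35 MHz.
1.35 MHz ≤ fs/2 = 24.8 MHz, appears at 1.35 MHz.
215.05 MHz mod fs = 16.65 MHz.
16.65 MHz ≤ fs/2 = 24.8 MHz, appears at 16.65 MHz.
Distinct values: {1.35 MHz, 5.3 MHz, 15.45 MHz, 16.65 MHz}.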